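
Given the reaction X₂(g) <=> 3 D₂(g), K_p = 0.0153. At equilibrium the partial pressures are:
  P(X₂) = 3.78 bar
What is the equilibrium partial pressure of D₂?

P(D₂) = 0.387 bar

At equilibrium, K_p = P(D₂)³ / P(X₂) = 0.0153.
(P(D₂))³ / (3.78) = 0.0153
P(D₂)³ = 0.0578 ⇒ P(D₂) = 0.387 bar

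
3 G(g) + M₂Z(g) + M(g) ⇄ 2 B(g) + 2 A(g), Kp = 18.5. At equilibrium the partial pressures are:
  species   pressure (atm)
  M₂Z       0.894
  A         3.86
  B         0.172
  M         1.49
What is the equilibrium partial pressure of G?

P(G) = 0.262 atm

At equilibrium, Kp = P(B)²·P(A)² / (P(G)³·P(M₂Z)·P(M)) = 18.5.
(0.172)²·(3.86)² / ((P(G))³·(0.894)·(1.49)) = 18.5
P(G)³ = 0.0179 ⇒ P(G) = 0.262 atm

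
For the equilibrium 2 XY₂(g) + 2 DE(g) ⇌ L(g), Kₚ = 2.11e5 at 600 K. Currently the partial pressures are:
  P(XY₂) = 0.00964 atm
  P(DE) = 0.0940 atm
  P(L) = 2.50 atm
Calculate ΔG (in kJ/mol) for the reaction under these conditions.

ΔG = 13.3 kJ/mol

Qₚ = P(L) / (P(XY₂)²·P(DE)²) = (2.50) / ((0.00964)²·(0.0940)²) = 3.04e6
ΔG = RT ln(Qₚ/Kₚ) = (8.314 J mol⁻¹ K⁻¹)(600 K) × ln(3.04e6/2.11e5)
   = (4.988 kJ/mol)(2.668) = 13.3 kJ/mol
ΔG > 0, so the forward reaction is non-spontaneous (proceeds in reverse).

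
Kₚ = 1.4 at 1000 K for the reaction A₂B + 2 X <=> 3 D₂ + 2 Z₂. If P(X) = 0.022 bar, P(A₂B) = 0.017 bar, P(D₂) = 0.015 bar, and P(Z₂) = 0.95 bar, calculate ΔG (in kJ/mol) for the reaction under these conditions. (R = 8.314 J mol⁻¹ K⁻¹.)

Qₚ = P(D₂)³·P(Z₂)² / (P(A₂B)·P(X)²) = (0.015)³·(0.95)² / ((0.017)·(0.022)²) = 0.370
ΔG = RT ln(Qₚ/Kₚ) = (8.314 J mol⁻¹ K⁻¹)(1000 K) × ln(0.370/1.4)
   = (8.314 kJ/mol)(-1.331) = -11.1 kJ/mol
ΔG < 0, so the forward reaction is spontaneous (proceeds forward).

ΔG = -11.1 kJ/mol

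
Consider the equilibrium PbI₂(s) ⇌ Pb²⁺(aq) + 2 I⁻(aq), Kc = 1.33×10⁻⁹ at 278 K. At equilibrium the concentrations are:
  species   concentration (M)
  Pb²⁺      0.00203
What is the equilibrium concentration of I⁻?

[I⁻] = 8.09×10⁻⁴ M

(PbI₂ is a pure solid — omitted from Kc.)
At equilibrium, Kc = [Pb²⁺]·[I⁻]² = 1.33×10⁻⁹.
(0.00203)·([I⁻])² = 1.33×10⁻⁹
[I⁻]² = 6.55×10⁻⁷ ⇒ [I⁻] = 8.09×10⁻⁴ M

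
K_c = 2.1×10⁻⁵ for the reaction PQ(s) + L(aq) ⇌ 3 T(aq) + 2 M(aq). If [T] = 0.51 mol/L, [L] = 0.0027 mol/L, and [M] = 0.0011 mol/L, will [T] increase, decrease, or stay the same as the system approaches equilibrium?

decrease

(PQ is a pure solid — omitted from Q_c.)
Q_c = [T]³·[M]² / [L] = (0.51)³·(0.0011)² / (0.0027) = 5.9×10⁻⁵
Q_c = 5.9×10⁻⁵ > K_c = 2.1×10⁻⁵: net reverse reaction.
T is a product, so it decreases.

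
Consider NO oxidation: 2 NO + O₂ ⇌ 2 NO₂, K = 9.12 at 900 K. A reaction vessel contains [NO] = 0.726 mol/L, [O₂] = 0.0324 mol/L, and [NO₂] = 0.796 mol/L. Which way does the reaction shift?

toward reactants

Q = [NO₂]² / ([NO]²·[O₂]) = (0.796)² / ((0.726)²·(0.0324)) = 37.1
Q = 37.1 > K = 9.12, so the reverse reaction proceeds.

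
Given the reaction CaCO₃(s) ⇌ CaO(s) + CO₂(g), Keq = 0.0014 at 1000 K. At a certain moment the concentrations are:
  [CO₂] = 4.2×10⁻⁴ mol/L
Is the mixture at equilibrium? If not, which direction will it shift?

(CaCO₃, CaO are pure solids — omitted from Q.)
Q = [CO₂] = 4.2×10⁻⁴
Q = 4.2×10⁻⁴ < Keq = 0.0014: net forward reaction.

no; Q < K, reaction proceeds forward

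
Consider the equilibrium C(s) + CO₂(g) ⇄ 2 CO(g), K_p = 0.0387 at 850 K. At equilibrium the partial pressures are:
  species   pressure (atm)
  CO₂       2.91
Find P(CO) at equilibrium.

(C is a pure solid — omitted from K_p.)
At equilibrium, K_p = P(CO)² / P(CO₂) = 0.0387.
(P(CO))² / (2.91) = 0.0387
P(CO)² = 0.113 ⇒ P(CO) = 0.336 atm

P(CO) = 0.336 atm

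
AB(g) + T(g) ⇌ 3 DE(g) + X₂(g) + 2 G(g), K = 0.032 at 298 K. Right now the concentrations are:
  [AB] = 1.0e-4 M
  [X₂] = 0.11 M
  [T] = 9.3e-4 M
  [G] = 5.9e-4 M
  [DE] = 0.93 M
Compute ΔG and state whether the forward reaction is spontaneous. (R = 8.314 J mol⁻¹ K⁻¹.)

Q = [DE]³·[X₂]·[G]² / ([AB]·[T]) = (0.93)³·(0.11)·(5.9e-4)² / ((1.0e-4)·(9.3e-4)) = 0.331
ΔG = RT ln(Q/K) = (8.314 J mol⁻¹ K⁻¹)(298 K) × ln(0.331/0.032)
   = (2.478 kJ/mol)(2.336) = 5.79 kJ/mol
ΔG > 0, so the forward reaction is non-spontaneous (proceeds in reverse).

ΔG = 5.79 kJ/mol; the forward reaction is non-spontaneous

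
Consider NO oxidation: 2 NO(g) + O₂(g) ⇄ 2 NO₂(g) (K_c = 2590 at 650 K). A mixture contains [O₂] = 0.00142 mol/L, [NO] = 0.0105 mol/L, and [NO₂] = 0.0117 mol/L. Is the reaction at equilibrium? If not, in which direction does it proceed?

toward products

Q_c = [NO₂]² / ([NO]²·[O₂]) = (0.0117)² / ((0.0105)²·(0.00142)) = 874
Q_c = 874 < K_c = 2590, so the forward reaction proceeds.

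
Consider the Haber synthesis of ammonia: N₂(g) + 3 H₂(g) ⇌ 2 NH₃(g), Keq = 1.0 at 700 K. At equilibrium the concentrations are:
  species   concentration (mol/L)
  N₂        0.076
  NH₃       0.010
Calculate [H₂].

At equilibrium, Keq = [NH₃]² / ([N₂]·[H₂]³) = 1.0.
(0.010)² / ((0.076)·([H₂])³) = 1.0
[H₂]³ = 0.00132 ⇒ [H₂] = 0.11 mol/L

[H₂] = 0.11 mol/L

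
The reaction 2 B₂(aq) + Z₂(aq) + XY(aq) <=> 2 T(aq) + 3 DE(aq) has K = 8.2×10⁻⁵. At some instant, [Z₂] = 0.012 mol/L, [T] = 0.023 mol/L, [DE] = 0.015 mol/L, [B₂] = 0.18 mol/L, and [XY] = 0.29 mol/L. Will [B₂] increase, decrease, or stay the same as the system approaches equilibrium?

decrease

Q = [T]²·[DE]³ / ([B₂]²·[Z₂]·[XY]) = (0.023)²·(0.015)³ / ((0.18)²·(0.012)·(0.29)) = 1.6×10⁻⁵
Q = 1.6×10⁻⁵ < K = 8.2×10⁻⁵: net forward reaction.
B₂ is a reactant, so it decreases.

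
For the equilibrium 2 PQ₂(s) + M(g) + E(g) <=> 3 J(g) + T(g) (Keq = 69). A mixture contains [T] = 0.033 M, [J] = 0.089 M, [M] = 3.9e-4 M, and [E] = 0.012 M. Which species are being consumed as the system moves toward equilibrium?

(PQ₂ is a pure solid — omitted from Q.)
Q = [J]³·[T] / ([M]·[E]) = (0.089)³·(0.033) / ((3.9e-4)·(0.012)) = 5.0
Q = 5.0 < Keq = 69: net forward reaction.

PQ₂, M, E (reactants)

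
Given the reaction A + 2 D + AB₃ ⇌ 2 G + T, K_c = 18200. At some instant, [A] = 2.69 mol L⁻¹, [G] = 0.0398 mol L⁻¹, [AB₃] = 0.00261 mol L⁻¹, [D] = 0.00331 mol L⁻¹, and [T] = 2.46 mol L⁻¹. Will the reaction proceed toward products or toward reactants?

to the left

Q_c = [G]²·[T] / ([A]·[D]²·[AB₃]) = (0.0398)²·(2.46) / ((2.69)·(0.00331)²·(0.00261)) = 50700
Q_c = 50700 > K_c = 18200, so the reverse reaction proceeds.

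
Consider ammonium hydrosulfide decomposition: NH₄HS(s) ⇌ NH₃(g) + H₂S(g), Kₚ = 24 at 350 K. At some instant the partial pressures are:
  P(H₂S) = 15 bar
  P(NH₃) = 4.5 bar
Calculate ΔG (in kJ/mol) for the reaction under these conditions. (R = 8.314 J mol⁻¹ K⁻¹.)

(NH₄HS is a pure solid — omitted from Qₚ.)
Qₚ = P(NH₃)·P(H₂S) = (4.5)·(15) = 67.5
ΔG = RT ln(Qₚ/Kₚ) = (8.314 J mol⁻¹ K⁻¹)(350 K) × ln(67.5/24)
   = (2.910 kJ/mol)(1.034) = 3.01 kJ/mol
ΔG > 0, so the forward reaction is non-spontaneous (proceeds in reverse).

ΔG = 3.01 kJ/mol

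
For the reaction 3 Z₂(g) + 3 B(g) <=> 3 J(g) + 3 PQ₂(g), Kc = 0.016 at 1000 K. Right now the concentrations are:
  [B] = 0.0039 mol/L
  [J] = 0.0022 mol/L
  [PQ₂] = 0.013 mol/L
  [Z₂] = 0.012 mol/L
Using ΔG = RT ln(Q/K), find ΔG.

ΔG = 22.1 kJ/mol

Qc = [J]³·[PQ₂]³ / ([Z₂]³·[B]³) = (0.0022)³·(0.013)³ / ((0.012)³·(0.0039)³) = 0.228
ΔG = RT ln(Qc/Kc) = (8.314 J mol⁻¹ K⁻¹)(1000 K) × ln(0.228/0.016)
   = (8.314 kJ/mol)(2.657) = 22.1 kJ/mol
ΔG > 0, so the forward reaction is non-spontaneous (proceeds in reverse).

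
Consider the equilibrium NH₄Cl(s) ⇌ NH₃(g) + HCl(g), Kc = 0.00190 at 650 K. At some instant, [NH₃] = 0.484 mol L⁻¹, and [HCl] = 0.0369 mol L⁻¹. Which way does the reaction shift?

reverse (toward reactants)

(NH₄Cl is a pure solid — omitted from Qc.)
Qc = [NH₃]·[HCl] = (0.484)·(0.0369) = 0.0179
Qc = 0.0179 > Kc = 0.00190, so the reverse reaction proceeds.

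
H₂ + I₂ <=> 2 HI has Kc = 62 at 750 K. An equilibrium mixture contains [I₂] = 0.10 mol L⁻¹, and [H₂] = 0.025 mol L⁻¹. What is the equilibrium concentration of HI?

At equilibrium, Kc = [HI]² / ([H₂]·[I₂]) = 62.
([HI])² / ((0.025)·(0.10)) = 62
[HI]² = 0.155 ⇒ [HI] = 0.39 mol L⁻¹

[HI] = 0.39 mol L⁻¹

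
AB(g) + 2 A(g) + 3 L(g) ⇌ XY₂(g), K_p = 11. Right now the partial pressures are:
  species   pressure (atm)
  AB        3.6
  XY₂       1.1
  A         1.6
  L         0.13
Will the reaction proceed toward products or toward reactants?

Q_p = P(XY₂) / (P(AB)·P(A)²·P(L)³) = (1.1) / ((3.6)·(1.6)²·(0.13)³) = 54
Q_p = 54 > K_p = 11, so the reverse reaction proceeds.

in the reverse direction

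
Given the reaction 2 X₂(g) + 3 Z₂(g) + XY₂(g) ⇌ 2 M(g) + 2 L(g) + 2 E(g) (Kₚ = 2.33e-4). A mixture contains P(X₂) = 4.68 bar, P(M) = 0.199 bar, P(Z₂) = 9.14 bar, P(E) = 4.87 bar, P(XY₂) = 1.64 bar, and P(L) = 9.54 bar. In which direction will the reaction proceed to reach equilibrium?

reverse (toward reactants)

Qₚ = P(M)²·P(L)²·P(E)² / (P(X₂)²·P(Z₂)³·P(XY₂)) = (0.199)²·(9.54)²·(4.87)² / ((4.68)²·(9.14)³·(1.64)) = 0.00312
Qₚ = 0.00312 > Kₚ = 2.33e-4, so the reverse reaction proceeds.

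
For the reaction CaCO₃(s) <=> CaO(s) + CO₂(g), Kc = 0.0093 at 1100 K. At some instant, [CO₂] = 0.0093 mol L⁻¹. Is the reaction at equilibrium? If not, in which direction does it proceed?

neither direction; the system is at equilibrium

(CaCO₃, CaO are pure solids — omitted from Qc.)
Qc = [CO₂] = 0.0093
Qc = 0.0093 = Kc, so the system is already at equilibrium.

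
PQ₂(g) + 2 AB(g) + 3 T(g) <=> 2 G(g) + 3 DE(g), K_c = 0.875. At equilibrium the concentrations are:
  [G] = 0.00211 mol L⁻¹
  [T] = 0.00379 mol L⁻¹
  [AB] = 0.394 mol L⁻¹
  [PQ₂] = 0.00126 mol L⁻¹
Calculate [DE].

At equilibrium, K_c = [G]²·[DE]³ / ([PQ₂]·[AB]²·[T]³) = 0.875.
(0.00211)²·([DE])³ / ((0.00126)·(0.394)²·(0.00379)³) = 0.875
[DE]³ = 2.09×10⁻⁶ ⇒ [DE] = 0.0128 mol L⁻¹

[DE] = 0.0128 mol L⁻¹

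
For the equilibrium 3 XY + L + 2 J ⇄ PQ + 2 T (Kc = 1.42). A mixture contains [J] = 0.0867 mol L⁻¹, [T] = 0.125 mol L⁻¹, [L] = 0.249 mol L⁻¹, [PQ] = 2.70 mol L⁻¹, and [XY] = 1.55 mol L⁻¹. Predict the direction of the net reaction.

reverse (toward reactants)

Qc = [PQ]·[T]² / ([XY]³·[L]·[J]²) = (2.70)·(0.125)² / ((1.55)³·(0.249)·(0.0867)²) = 6.05
Qc = 6.05 > Kc = 1.42, so the reverse reaction proceeds.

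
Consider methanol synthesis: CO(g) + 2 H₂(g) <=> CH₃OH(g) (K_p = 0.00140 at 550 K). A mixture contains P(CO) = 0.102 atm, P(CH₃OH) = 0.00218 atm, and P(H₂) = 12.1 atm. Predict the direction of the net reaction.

toward products

Q_p = P(CH₃OH) / (P(CO)·P(H₂)²) = (0.00218) / ((0.102)·(12.1)²) = 1.46×10⁻⁴
Q_p = 1.46×10⁻⁴ < K_p = 0.00140, so the forward reaction proceeds.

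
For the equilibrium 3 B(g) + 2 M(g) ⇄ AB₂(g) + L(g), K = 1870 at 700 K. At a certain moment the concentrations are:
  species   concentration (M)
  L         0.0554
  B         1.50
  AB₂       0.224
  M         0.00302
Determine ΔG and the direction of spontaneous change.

ΔG = -8.93 kJ/mol; the forward reaction is spontaneous

Q = [AB₂]·[L] / ([B]³·[M]²) = (0.224)·(0.0554) / ((1.50)³·(0.00302)²) = 403
ΔG = RT ln(Q/K) = (8.314 J mol⁻¹ K⁻¹)(700 K) × ln(403/1870)
   = (5.820 kJ/mol)(-1.535) = -8.93 kJ/mol
ΔG < 0, so the forward reaction is spontaneous (proceeds forward).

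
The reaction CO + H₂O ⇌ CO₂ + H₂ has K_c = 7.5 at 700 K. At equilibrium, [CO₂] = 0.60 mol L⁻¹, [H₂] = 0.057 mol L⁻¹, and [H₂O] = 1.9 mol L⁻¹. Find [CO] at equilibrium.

[CO] = 0.0024 mol L⁻¹

At equilibrium, K_c = [CO₂]·[H₂] / ([CO]·[H₂O]) = 7.5.
(0.60)·(0.057) / (([CO])·(1.9)) = 7.5
[CO] = 0.00240 = 0.0024 mol L⁻¹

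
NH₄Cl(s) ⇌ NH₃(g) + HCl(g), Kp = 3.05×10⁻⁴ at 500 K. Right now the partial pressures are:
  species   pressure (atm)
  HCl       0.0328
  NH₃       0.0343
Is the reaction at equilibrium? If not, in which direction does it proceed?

(NH₄Cl is a pure solid — omitted from Qp.)
Qp = P(NH₃)·P(HCl) = (0.0343)·(0.0328) = 0.00113
Qp = 0.00113 > Kp = 3.05×10⁻⁴, so the reverse reaction proceeds.

reverse (toward reactants)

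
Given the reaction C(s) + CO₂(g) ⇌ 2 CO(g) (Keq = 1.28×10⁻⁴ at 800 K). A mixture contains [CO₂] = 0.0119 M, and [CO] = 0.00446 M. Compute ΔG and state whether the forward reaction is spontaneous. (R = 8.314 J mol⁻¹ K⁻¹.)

(C is a pure solid — omitted from Q.)
Q = [CO]² / [CO₂] = (0.00446)² / (0.0119) = 0.00167
ΔG = RT ln(Q/Keq) = (8.314 J mol⁻¹ K⁻¹)(800 K) × ln(0.00167/1.28×10⁻⁴)
   = (6.651 kJ/mol)(2.569) = 17.1 kJ/mol
ΔG > 0, so the forward reaction is non-spontaneous (proceeds in reverse).

ΔG = 17.1 kJ/mol; the forward reaction is non-spontaneous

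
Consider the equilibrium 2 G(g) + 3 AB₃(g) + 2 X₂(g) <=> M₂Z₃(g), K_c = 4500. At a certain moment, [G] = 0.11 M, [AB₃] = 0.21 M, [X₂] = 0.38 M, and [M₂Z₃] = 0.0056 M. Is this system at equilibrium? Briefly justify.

no; Q < K, reaction proceeds forward

Q_c = [M₂Z₃] / ([G]²·[AB₃]³·[X₂]²) = (0.0056) / ((0.11)²·(0.21)³·(0.38)²) = 350
Q_c = 350 < K_c = 4500: net forward reaction.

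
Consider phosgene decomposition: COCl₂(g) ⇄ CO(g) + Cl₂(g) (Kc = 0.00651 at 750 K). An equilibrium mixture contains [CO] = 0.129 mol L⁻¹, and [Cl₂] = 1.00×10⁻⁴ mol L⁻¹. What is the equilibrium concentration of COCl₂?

[COCl₂] = 0.00198 mol L⁻¹

At equilibrium, Kc = [CO]·[Cl₂] / [COCl₂] = 0.00651.
(0.129)·(1.00×10⁻⁴) / ([COCl₂]) = 0.00651
[COCl₂] = 0.00198 mol L⁻¹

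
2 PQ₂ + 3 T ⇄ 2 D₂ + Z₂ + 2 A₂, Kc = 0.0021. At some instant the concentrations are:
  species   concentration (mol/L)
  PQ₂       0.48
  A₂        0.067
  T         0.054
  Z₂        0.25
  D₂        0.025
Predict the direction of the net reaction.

Qc = [D₂]²·[Z₂]·[A₂]² / ([PQ₂]²·[T]³) = (0.025)²·(0.25)·(0.067)² / ((0.48)²·(0.054)³) = 0.019
Qc = 0.019 > Kc = 0.0021, so the reverse reaction proceeds.

to the left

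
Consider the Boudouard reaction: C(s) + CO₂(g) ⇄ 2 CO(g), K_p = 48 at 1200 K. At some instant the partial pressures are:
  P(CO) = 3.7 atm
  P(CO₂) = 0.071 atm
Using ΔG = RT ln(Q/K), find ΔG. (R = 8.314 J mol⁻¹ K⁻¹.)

(C is a pure solid — omitted from Q_p.)
Q_p = P(CO)² / P(CO₂) = (3.7)² / (0.071) = 193
ΔG = RT ln(Q_p/K_p) = (8.314 J mol⁻¹ K⁻¹)(1200 K) × ln(193/48)
   = (9.977 kJ/mol)(1.391) = 13.9 kJ/mol
ΔG > 0, so the forward reaction is non-spontaneous (proceeds in reverse).

ΔG = 13.9 kJ/mol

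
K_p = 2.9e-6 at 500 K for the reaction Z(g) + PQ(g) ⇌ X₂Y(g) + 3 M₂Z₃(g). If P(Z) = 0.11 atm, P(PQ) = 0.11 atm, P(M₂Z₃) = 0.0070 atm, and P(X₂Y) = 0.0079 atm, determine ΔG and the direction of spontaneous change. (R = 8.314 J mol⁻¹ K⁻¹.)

Q_p = P(X₂Y)·P(M₂Z₃)³ / (P(Z)·P(PQ)) = (0.0079)·(0.0070)³ / ((0.11)·(0.11)) = 2.24e-7
ΔG = RT ln(Q_p/K_p) = (8.314 J mol⁻¹ K⁻¹)(500 K) × ln(2.24e-7/2.9e-6)
   = (4.157 kJ/mol)(-2.561) = -10.6 kJ/mol
ΔG < 0, so the forward reaction is spontaneous (proceeds forward).

ΔG = -10.6 kJ/mol; the forward reaction is spontaneous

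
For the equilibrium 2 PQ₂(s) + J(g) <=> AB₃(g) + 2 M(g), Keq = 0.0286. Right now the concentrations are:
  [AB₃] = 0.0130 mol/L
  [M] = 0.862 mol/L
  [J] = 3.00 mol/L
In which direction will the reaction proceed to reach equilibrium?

(PQ₂ is a pure solid — omitted from Q.)
Q = [AB₃]·[M]² / [J] = (0.0130)·(0.862)² / (3.00) = 0.00322
Q = 0.00322 < Keq = 0.0286, so the forward reaction proceeds.

forward (toward products)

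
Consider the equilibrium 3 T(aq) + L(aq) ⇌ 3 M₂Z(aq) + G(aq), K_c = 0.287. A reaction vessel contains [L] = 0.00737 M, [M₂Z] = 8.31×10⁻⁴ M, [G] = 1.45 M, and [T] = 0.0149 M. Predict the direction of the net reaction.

to the right

Q_c = [M₂Z]³·[G] / ([T]³·[L]) = (8.31×10⁻⁴)³·(1.45) / ((0.0149)³·(0.00737)) = 0.0341
Q_c = 0.0341 < K_c = 0.287, so the forward reaction proceeds.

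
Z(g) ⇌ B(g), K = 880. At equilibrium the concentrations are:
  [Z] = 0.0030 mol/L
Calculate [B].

At equilibrium, K = [B] / [Z] = 880.
([B]) / (0.0030) = 880
[B] = 2.64 = 2.6 mol/L

[B] = 2.6 mol/L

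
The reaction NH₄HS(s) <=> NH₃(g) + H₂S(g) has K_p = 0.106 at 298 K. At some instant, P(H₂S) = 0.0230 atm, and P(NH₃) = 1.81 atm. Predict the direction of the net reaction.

(NH₄HS is a pure solid — omitted from Q_p.)
Q_p = P(NH₃)·P(H₂S) = (1.81)·(0.0230) = 0.0416
Q_p = 0.0416 < K_p = 0.106, so the forward reaction proceeds.

forward (toward products)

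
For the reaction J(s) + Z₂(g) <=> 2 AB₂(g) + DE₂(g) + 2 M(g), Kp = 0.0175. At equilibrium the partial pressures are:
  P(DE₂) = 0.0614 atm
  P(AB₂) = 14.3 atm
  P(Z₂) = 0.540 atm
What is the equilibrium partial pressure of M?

(J is a pure solid — omitted from Kp.)
At equilibrium, Kp = P(AB₂)²·P(DE₂)·P(M)² / P(Z₂) = 0.0175.
(14.3)²·(0.0614)·(P(M))² / (0.540) = 0.0175
P(M)² = 7.53×10⁻⁴ ⇒ P(M) = 0.0274 atm

P(M) = 0.0274 atm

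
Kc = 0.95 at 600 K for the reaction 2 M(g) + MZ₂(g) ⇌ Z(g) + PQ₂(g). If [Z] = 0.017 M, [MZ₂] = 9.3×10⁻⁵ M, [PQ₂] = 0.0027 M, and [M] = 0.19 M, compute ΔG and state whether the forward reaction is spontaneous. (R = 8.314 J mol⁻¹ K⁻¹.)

ΔG = 13.3 kJ/mol; the forward reaction is non-spontaneous

Qc = [Z]·[PQ₂] / ([M]²·[MZ₂]) = (0.017)·(0.0027) / ((0.19)²·(9.3×10⁻⁵)) = 13.7
ΔG = RT ln(Qc/Kc) = (8.314 J mol⁻¹ K⁻¹)(600 K) × ln(13.7/0.95)
   = (4.988 kJ/mol)(2.669) = 13.3 kJ/mol
ΔG > 0, so the forward reaction is non-spontaneous (proceeds in reverse).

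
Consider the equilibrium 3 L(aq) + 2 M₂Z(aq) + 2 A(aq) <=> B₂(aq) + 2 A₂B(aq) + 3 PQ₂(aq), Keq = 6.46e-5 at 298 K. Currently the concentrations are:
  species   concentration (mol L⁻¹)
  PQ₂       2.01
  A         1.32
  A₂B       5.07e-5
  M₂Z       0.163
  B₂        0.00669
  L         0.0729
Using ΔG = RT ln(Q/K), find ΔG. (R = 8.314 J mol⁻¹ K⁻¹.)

Q = [B₂]·[A₂B]²·[PQ₂]³ / ([L]³·[M₂Z]²·[A]²) = (0.00669)·(5.07e-5)²·(2.01)³ / ((0.0729)³·(0.163)²·(1.32)²) = 7.79e-6
ΔG = RT ln(Q/Keq) = (8.314 J mol⁻¹ K⁻¹)(298 K) × ln(7.79e-6/6.46e-5)
   = (2.478 kJ/mol)(-2.115) = -5.24 kJ/mol
ΔG < 0, so the forward reaction is spontaneous (proceeds forward).

ΔG = -5.24 kJ/mol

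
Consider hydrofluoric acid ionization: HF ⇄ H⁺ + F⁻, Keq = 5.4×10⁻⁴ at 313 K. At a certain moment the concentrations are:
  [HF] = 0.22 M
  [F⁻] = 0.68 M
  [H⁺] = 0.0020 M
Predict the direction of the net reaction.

in the reverse direction

Q = [H⁺]·[F⁻] / [HF] = (0.0020)·(0.68) / (0.22) = 0.0062
Q = 0.0062 > Keq = 5.4×10⁻⁴, so the reverse reaction proceeds.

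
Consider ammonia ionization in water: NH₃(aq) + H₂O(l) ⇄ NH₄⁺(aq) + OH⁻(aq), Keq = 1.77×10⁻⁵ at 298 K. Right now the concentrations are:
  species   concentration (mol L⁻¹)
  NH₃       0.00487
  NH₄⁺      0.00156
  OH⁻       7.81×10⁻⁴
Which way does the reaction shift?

in the reverse direction

(H₂O is a pure liquid — omitted from Q.)
Q = [NH₄⁺]·[OH⁻] / [NH₃] = (0.00156)·(7.81×10⁻⁴) / (0.00487) = 2.50×10⁻⁴
Q = 2.50×10⁻⁴ > Keq = 1.77×10⁻⁵, so the reverse reaction proceeds.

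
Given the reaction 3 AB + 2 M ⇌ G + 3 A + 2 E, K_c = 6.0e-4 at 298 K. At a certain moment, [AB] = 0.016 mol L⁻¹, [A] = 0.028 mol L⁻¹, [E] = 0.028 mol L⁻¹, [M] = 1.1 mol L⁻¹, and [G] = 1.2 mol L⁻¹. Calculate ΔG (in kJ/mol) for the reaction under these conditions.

Q_c = [G]·[A]³·[E]² / ([AB]³·[M]²) = (1.2)·(0.028)³·(0.028)² / ((0.016)³·(1.1)²) = 0.00417
ΔG = RT ln(Q_c/K_c) = (8.314 J mol⁻¹ K⁻¹)(298 K) × ln(0.00417/6.0e-4)
   = (2.478 kJ/mol)(1.939) = 4.80 kJ/mol
ΔG > 0, so the forward reaction is non-spontaneous (proceeds in reverse).

ΔG = 4.80 kJ/mol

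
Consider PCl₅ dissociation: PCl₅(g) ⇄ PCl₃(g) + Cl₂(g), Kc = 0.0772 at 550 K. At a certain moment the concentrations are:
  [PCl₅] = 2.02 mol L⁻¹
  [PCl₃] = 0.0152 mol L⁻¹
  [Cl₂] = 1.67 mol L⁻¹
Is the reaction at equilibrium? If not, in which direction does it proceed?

Qc = [PCl₃]·[Cl₂] / [PCl₅] = (0.0152)·(1.67) / (2.02) = 0.0126
Qc = 0.0126 < Kc = 0.0772, so the forward reaction proceeds.

to the right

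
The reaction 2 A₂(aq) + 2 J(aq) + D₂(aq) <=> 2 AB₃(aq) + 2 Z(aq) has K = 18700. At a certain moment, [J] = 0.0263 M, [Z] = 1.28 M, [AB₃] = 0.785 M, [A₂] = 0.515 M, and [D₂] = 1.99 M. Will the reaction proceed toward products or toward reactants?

to the right

Q = [AB₃]²·[Z]² / ([A₂]²·[J]²·[D₂]) = (0.785)²·(1.28)² / ((0.515)²·(0.0263)²·(1.99)) = 2770
Q = 2770 < K = 18700, so the forward reaction proceeds.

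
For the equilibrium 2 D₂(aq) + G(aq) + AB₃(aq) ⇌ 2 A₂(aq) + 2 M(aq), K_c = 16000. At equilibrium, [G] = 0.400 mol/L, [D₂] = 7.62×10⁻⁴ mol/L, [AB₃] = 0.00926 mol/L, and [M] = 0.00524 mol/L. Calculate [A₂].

[A₂] = 1.12 mol/L

At equilibrium, K_c = [A₂]²·[M]² / ([D₂]²·[G]·[AB₃]) = 16000.
([A₂])²·(0.00524)² / ((7.62×10⁻⁴)²·(0.400)·(0.00926)) = 16000
[A₂]² = 1.25 ⇒ [A₂] = 1.12 mol/L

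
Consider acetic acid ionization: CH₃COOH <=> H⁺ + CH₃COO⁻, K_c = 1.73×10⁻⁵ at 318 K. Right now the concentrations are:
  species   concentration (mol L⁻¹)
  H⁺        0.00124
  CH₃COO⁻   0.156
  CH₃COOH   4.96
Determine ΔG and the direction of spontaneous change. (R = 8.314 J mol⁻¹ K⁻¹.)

Q_c = [H⁺]·[CH₃COO⁻] / [CH₃COOH] = (0.00124)·(0.156) / (4.96) = 3.90×10⁻⁵
ΔG = RT ln(Q_c/K_c) = (8.314 J mol⁻¹ K⁻¹)(318 K) × ln(3.90×10⁻⁵/1.73×10⁻⁵)
   = (2.644 kJ/mol)(0.8129) = 2.15 kJ/mol
ΔG > 0, so the forward reaction is non-spontaneous (proceeds in reverse).

ΔG = 2.15 kJ/mol; the forward reaction is non-spontaneous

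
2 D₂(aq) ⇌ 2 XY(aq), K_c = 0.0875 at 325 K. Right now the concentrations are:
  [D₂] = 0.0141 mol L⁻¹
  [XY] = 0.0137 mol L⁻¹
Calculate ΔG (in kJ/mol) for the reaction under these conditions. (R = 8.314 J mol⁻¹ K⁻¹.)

Q_c = [XY]² / [D₂]² = (0.0137)² / (0.0141)² = 0.944
ΔG = RT ln(Q_c/K_c) = (8.314 J mol⁻¹ K⁻¹)(325 K) × ln(0.944/0.0875)
   = (2.702 kJ/mol)(2.378) = 6.43 kJ/mol
ΔG > 0, so the forward reaction is non-spontaneous (proceeds in reverse).

ΔG = 6.43 kJ/mol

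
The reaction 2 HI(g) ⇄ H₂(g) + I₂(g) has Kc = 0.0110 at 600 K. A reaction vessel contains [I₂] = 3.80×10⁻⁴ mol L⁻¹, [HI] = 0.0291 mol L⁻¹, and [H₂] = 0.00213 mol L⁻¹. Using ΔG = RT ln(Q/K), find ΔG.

Qc = [H₂]·[I₂] / [HI]² = (0.00213)·(3.80×10⁻⁴) / (0.0291)² = 9.56×10⁻⁴
ΔG = RT ln(Qc/Kc) = (8.314 J mol⁻¹ K⁻¹)(600 K) × ln(9.56×10⁻⁴/0.0110)
   = (4.988 kJ/mol)(-2.443) = -12.2 kJ/mol
ΔG < 0, so the forward reaction is spontaneous (proceeds forward).

ΔG = -12.2 kJ/mol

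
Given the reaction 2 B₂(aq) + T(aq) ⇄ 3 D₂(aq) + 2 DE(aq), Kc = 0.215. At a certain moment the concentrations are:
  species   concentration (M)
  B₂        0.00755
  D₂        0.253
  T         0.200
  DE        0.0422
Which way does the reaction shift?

Qc = [D₂]³·[DE]² / ([B₂]²·[T]) = (0.253)³·(0.0422)² / ((0.00755)²·(0.200)) = 2.53
Qc = 2.53 > Kc = 0.215, so the reverse reaction proceeds.

toward reactants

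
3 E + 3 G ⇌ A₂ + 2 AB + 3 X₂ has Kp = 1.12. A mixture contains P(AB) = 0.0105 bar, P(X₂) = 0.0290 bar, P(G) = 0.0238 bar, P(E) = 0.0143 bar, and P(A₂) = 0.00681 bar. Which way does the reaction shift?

toward products

Qp = P(A₂)·P(AB)²·P(X₂)³ / (P(E)³·P(G)³) = (0.00681)·(0.0105)²·(0.0290)³ / ((0.0143)³·(0.0238)³) = 0.464
Qp = 0.464 < Kp = 1.12, so the forward reaction proceeds.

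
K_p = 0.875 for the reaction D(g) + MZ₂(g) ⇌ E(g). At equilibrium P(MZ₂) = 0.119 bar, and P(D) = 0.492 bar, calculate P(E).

At equilibrium, K_p = P(E) / (P(D)·P(MZ₂)) = 0.875.
(P(E)) / ((0.492)·(0.119)) = 0.875
P(E) = 0.0512 bar

P(E) = 0.0512 bar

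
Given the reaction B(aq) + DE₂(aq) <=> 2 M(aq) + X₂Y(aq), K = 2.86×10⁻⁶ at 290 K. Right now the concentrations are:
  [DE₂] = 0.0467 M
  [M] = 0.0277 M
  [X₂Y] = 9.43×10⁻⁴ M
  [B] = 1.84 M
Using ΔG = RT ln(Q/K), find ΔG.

Q = [M]²·[X₂Y] / ([B]·[DE₂]) = (0.0277)²·(9.43×10⁻⁴) / ((1.84)·(0.0467)) = 8.42×10⁻⁶
ΔG = RT ln(Q/K) = (8.314 J mol⁻¹ K⁻¹)(290 K) × ln(8.42×10⁻⁶/2.86×10⁻⁶)
   = (2.411 kJ/mol)(1.080) = 2.60 kJ/mol
ΔG > 0, so the forward reaction is non-spontaneous (proceeds in reverse).

ΔG = 2.60 kJ/mol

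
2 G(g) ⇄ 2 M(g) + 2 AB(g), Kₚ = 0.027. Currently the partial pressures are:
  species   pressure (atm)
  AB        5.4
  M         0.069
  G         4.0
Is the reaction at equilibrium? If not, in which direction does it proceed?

toward products

Qₚ = P(M)²·P(AB)² / P(G)² = (0.069)²·(5.4)² / (4.0)² = 0.0087
Qₚ = 0.0087 < Kₚ = 0.027, so the forward reaction proceeds.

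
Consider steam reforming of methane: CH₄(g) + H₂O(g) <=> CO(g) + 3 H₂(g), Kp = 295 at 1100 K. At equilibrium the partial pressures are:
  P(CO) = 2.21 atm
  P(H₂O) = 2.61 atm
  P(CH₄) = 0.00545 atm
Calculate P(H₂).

P(H₂) = 1.24 atm

At equilibrium, Kp = P(CO)·P(H₂)³ / (P(CH₄)·P(H₂O)) = 295.
(2.21)·(P(H₂))³ / ((0.00545)·(2.61)) = 295
P(H₂)³ = 1.90 ⇒ P(H₂) = 1.24 atm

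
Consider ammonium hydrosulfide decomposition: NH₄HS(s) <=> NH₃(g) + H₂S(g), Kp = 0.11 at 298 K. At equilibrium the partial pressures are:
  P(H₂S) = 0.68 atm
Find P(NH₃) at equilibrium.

(NH₄HS is a pure solid — omitted from Kp.)
At equilibrium, Kp = P(NH₃)·P(H₂S) = 0.11.
(P(NH₃))·(0.68) = 0.11
P(NH₃) = 0.162 = 0.16 atm

P(NH₃) = 0.16 atm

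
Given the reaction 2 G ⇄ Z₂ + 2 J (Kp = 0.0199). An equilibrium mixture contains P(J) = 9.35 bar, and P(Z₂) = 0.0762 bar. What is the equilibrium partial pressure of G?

P(G) = 18.3 bar

At equilibrium, Kp = P(Z₂)·P(J)² / P(G)² = 0.0199.
(0.0762)·(9.35)² / (P(G))² = 0.0199
P(G)² = 335 ⇒ P(G) = 18.3 bar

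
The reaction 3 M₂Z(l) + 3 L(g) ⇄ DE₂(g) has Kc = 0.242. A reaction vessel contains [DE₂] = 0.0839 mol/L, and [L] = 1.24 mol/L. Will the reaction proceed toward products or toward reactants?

(M₂Z is a pure liquid — omitted from Qc.)
Qc = [DE₂] / [L]³ = (0.0839) / (1.24)³ = 0.0440
Qc = 0.0440 < Kc = 0.242, so the forward reaction proceeds.

in the forward direction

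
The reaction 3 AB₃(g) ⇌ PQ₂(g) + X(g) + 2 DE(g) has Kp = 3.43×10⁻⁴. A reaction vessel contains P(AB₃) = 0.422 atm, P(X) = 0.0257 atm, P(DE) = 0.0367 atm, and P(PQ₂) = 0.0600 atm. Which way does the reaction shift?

Qp = P(PQ₂)·P(X)·P(DE)² / P(AB₃)³ = (0.0600)·(0.0257)·(0.0367)² / (0.422)³ = 2.76×10⁻⁵
Qp = 2.76×10⁻⁵ < Kp = 3.43×10⁻⁴, so the forward reaction proceeds.

to the right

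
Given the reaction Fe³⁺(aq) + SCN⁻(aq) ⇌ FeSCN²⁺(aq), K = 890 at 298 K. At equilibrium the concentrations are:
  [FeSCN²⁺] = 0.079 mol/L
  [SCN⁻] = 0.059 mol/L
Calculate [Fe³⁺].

At equilibrium, K = [FeSCN²⁺] / ([Fe³⁺]·[SCN⁻]) = 890.
(0.079) / (([Fe³⁺])·(0.059)) = 890
[Fe³⁺] = 0.00150 = 0.0015 mol/L

[Fe³⁺] = 0.0015 mol/L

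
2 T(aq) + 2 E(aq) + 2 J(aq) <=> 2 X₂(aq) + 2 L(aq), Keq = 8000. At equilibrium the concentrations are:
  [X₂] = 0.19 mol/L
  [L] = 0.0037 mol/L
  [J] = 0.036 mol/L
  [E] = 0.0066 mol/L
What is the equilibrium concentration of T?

At equilibrium, Keq = [X₂]²·[L]² / ([T]²·[E]²·[J]²) = 8000.
(0.19)²·(0.0037)² / (([T])²·(0.0066)²·(0.036)²) = 8000
[T]² = 0.00109 ⇒ [T] = 0.033 mol/L

[T] = 0.033 mol/L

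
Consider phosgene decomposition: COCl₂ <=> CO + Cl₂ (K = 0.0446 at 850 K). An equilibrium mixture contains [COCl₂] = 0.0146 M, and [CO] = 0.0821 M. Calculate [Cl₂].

At equilibrium, K = [CO]·[Cl₂] / [COCl₂] = 0.0446.
(0.0821)·([Cl₂]) / (0.0146) = 0.0446
[Cl₂] = 0.00793 M

[Cl₂] = 0.00793 M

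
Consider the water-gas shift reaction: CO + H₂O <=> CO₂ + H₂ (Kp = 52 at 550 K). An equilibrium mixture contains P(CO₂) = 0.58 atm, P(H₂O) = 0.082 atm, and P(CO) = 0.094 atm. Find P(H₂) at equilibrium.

P(H₂) = 0.69 atm

At equilibrium, Kp = P(CO₂)·P(H₂) / (P(CO)·P(H₂O)) = 52.
(0.58)·(P(H₂)) / ((0.094)·(0.082)) = 52
P(H₂) = 0.691 = 0.69 atm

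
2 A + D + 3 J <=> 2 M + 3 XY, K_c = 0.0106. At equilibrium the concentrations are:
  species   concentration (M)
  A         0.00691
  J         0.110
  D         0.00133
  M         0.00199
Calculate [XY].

At equilibrium, K_c = [M]²·[XY]³ / ([A]²·[D]·[J]³) = 0.0106.
(0.00199)²·([XY])³ / ((0.00691)²·(0.00133)·(0.110)³) = 0.0106
[XY]³ = 2.26×10⁻⁷ ⇒ [XY] = 0.00609 M

[XY] = 0.00609 M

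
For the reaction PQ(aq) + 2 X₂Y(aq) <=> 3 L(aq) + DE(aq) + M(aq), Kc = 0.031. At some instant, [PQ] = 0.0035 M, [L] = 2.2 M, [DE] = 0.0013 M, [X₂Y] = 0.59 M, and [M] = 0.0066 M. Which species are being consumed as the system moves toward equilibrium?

L, DE, M (products)

Qc = [L]³·[DE]·[M] / ([PQ]·[X₂Y]²) = (2.2)³·(0.0013)·(0.0066) / ((0.0035)·(0.59)²) = 0.075
Qc = 0.075 > Kc = 0.031: net reverse reaction.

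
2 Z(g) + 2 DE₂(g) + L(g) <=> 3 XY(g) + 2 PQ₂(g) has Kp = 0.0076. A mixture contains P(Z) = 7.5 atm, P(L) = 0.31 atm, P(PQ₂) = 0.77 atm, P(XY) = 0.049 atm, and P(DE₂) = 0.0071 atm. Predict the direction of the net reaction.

reverse (toward reactants)

Qp = P(XY)³·P(PQ₂)² / (P(Z)²·P(DE₂)²·P(L)) = (0.049)³·(0.77)² / ((7.5)²·(0.0071)²·(0.31)) = 0.079
Qp = 0.079 > Kp = 0.0076, so the reverse reaction proceeds.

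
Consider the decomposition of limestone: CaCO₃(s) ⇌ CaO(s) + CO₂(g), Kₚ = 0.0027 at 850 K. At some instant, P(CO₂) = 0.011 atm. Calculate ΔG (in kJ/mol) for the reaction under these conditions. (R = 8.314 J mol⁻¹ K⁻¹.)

ΔG = 9.93 kJ/mol

(CaCO₃, CaO are pure solids — omitted from Qₚ.)
Qₚ = P(CO₂) = 0.0110
ΔG = RT ln(Qₚ/Kₚ) = (8.314 J mol⁻¹ K⁻¹)(850 K) × ln(0.0110/0.0027)
   = (7.067 kJ/mol)(1.405) = 9.93 kJ/mol
ΔG > 0, so the forward reaction is non-spontaneous (proceeds in reverse).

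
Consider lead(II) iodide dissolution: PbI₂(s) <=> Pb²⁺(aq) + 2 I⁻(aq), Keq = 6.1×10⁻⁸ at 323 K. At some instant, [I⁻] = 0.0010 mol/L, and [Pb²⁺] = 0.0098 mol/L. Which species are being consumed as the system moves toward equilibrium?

PbI₂ (reactants)

(PbI₂ is a pure solid — omitted from Q.)
Q = [Pb²⁺]·[I⁻]² = (0.0098)·(0.0010)² = 9.8×10⁻⁹
Q = 9.8×10⁻⁹ < Keq = 6.1×10⁻⁸: net forward reaction.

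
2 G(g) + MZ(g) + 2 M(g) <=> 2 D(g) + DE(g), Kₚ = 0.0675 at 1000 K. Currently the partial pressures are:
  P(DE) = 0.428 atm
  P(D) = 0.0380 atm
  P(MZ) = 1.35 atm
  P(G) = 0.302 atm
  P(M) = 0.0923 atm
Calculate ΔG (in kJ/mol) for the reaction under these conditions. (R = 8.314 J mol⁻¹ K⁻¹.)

ΔG = 18.0 kJ/mol

Qₚ = P(D)²·P(DE) / (P(G)²·P(MZ)·P(M)²) = (0.0380)²·(0.428) / ((0.302)²·(1.35)·(0.0923)²) = 0.589
ΔG = RT ln(Qₚ/Kₚ) = (8.314 J mol⁻¹ K⁻¹)(1000 K) × ln(0.589/0.0675)
   = (8.314 kJ/mol)(2.166) = 18.0 kJ/mol
ΔG > 0, so the forward reaction is non-spontaneous (proceeds in reverse).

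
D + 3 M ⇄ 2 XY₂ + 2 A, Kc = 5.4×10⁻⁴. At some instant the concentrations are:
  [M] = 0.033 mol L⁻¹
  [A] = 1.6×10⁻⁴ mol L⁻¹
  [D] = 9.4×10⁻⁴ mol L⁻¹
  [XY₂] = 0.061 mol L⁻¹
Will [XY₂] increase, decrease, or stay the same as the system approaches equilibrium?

decrease

Qc = [XY₂]²·[A]² / ([D]·[M]³) = (0.061)²·(1.6×10⁻⁴)² / ((9.4×10⁻⁴)·(0.033)³) = 0.0028
Qc = 0.0028 > Kc = 5.4×10⁻⁴: net reverse reaction.
XY₂ is a product, so it decreases.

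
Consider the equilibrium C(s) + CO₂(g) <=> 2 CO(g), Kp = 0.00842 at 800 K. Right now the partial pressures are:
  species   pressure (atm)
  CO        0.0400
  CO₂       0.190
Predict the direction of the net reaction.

(C is a pure solid — omitted from Qp.)
Qp = P(CO)² / P(CO₂) = (0.0400)² / (0.190) = 0.00842
Qp = 0.00842 = Kp, so the system is already at equilibrium.

no net change (already at equilibrium)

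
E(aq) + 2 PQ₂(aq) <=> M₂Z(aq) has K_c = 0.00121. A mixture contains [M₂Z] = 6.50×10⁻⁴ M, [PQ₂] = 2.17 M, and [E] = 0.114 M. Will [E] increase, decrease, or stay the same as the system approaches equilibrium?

Q_c = [M₂Z] / ([E]·[PQ₂]²) = (6.50×10⁻⁴) / ((0.114)·(2.17)²) = 0.00121
Q_c = 0.00121 = K_c; the system is at equilibrium.

stay the same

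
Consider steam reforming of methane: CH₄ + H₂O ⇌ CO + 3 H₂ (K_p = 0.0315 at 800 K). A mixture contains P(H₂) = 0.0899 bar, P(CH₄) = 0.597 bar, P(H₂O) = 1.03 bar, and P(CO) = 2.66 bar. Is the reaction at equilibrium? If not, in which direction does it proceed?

Q_p = P(CO)·P(H₂)³ / (P(CH₄)·P(H₂O)) = (2.66)·(0.0899)³ / ((0.597)·(1.03)) = 0.00314
Q_p = 0.00314 < K_p = 0.0315, so the forward reaction proceeds.

to the right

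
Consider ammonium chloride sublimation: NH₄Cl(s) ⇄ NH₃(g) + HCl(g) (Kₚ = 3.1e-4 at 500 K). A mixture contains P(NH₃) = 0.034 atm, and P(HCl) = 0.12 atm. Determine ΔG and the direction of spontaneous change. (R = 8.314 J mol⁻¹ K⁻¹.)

ΔG = 10.7 kJ/mol; the forward reaction is non-spontaneous

(NH₄Cl is a pure solid — omitted from Qₚ.)
Qₚ = P(NH₃)·P(HCl) = (0.034)·(0.12) = 0.00408
ΔG = RT ln(Qₚ/Kₚ) = (8.314 J mol⁻¹ K⁻¹)(500 K) × ln(0.00408/3.1e-4)
   = (4.157 kJ/mol)(2.577) = 10.7 kJ/mol
ΔG > 0, so the forward reaction is non-spontaneous (proceeds in reverse).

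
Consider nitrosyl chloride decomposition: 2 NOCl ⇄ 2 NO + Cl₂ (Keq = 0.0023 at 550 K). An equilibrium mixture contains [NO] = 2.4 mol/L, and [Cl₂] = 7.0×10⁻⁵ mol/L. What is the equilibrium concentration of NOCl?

[NOCl] = 0.42 mol/L

At equilibrium, Keq = [NO]²·[Cl₂] / [NOCl]² = 0.0023.
(2.4)²·(7.0×10⁻⁵) / ([NOCl])² = 0.0023
[NOCl]² = 0.175 ⇒ [NOCl] = 0.42 mol/L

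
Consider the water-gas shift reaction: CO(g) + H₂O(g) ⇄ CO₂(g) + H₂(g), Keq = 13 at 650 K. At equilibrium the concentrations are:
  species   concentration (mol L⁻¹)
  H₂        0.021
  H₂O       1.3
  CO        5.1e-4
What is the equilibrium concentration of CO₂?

At equilibrium, Keq = [CO₂]·[H₂] / ([CO]·[H₂O]) = 13.
([CO₂])·(0.021) / ((5.1e-4)·(1.3)) = 13
[CO₂] = 0.410 = 0.41 mol L⁻¹

[CO₂] = 0.41 mol L⁻¹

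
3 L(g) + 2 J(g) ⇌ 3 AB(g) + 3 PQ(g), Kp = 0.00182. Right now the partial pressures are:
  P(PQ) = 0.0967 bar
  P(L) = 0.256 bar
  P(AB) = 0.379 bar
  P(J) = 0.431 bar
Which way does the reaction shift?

Qp = P(AB)³·P(PQ)³ / (P(L)³·P(J)²) = (0.379)³·(0.0967)³ / ((0.256)³·(0.431)²) = 0.0158
Qp = 0.0158 > Kp = 0.00182, so the reverse reaction proceeds.

toward reactants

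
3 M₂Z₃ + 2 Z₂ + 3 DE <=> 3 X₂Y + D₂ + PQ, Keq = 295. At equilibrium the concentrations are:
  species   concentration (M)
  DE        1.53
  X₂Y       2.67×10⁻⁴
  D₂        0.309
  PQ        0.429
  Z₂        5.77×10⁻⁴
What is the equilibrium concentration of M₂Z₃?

[M₂Z₃] = 0.00193 M

At equilibrium, Keq = [X₂Y]³·[D₂]·[PQ] / ([M₂Z₃]³·[Z₂]²·[DE]³) = 295.
(2.67×10⁻⁴)³·(0.309)·(0.429) / (([M₂Z₃])³·(5.77×10⁻⁴)²·(1.53)³) = 295
[M₂Z₃]³ = 7.17×10⁻⁹ ⇒ [M₂Z₃] = 0.00193 M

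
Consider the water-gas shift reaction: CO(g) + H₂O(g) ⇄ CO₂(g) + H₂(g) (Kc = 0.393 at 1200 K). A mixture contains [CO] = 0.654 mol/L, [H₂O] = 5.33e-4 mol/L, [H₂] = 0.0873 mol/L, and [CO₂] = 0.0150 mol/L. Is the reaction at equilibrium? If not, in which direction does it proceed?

Qc = [CO₂]·[H₂] / ([CO]·[H₂O]) = (0.0150)·(0.0873) / ((0.654)·(5.33e-4)) = 3.76
Qc = 3.76 > Kc = 0.393, so the reverse reaction proceeds.

in the reverse direction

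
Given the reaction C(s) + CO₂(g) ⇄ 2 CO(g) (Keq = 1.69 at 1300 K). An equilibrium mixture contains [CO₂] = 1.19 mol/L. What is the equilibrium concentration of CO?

[CO] = 1.42 mol/L

(C is a pure solid — omitted from Keq.)
At equilibrium, Keq = [CO]² / [CO₂] = 1.69.
([CO])² / (1.19) = 1.69
[CO]² = 2.01 ⇒ [CO] = 1.42 mol/L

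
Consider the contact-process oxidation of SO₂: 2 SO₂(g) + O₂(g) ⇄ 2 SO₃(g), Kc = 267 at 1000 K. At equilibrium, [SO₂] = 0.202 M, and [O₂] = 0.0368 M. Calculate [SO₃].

At equilibrium, Kc = [SO₃]² / ([SO₂]²·[O₂]) = 267.
([SO₃])² / ((0.202)²·(0.0368)) = 267
[SO₃]² = 0.401 ⇒ [SO₃] = 0.633 M

[SO₃] = 0.633 M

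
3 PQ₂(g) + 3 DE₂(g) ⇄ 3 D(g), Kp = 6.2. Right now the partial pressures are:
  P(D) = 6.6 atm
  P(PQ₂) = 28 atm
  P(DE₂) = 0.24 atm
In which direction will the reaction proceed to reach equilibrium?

in the forward direction

Qp = P(D)³ / (P(PQ₂)³·P(DE₂)³) = (6.6)³ / ((28)³·(0.24)³) = 0.95
Qp = 0.95 < Kp = 6.2, so the forward reaction proceeds.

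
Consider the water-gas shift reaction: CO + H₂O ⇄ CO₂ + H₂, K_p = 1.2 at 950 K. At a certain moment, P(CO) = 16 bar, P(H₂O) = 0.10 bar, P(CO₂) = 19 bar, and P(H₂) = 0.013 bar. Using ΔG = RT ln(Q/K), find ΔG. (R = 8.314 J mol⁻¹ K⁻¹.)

ΔG = -16.2 kJ/mol

Q_p = P(CO₂)·P(H₂) / (P(CO)·P(H₂O)) = (19)·(0.013) / ((16)·(0.10)) = 0.154
ΔG = RT ln(Q_p/K_p) = (8.314 J mol⁻¹ K⁻¹)(950 K) × ln(0.154/1.2)
   = (7.898 kJ/mol)(-2.053) = -16.2 kJ/mol
ΔG < 0, so the forward reaction is spontaneous (proceeds forward).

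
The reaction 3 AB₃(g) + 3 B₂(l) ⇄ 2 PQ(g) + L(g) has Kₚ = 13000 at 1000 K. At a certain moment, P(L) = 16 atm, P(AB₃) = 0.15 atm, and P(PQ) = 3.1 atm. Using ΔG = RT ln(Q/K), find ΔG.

ΔG = 10.4 kJ/mol

(B₂ is a pure liquid — omitted from Qₚ.)
Qₚ = P(PQ)²·P(L) / P(AB₃)³ = (3.1)²·(16) / (0.15)³ = 45600
ΔG = RT ln(Qₚ/Kₚ) = (8.314 J mol⁻¹ K⁻¹)(1000 K) × ln(45600/13000)
   = (8.314 kJ/mol)(1.255) = 10.4 kJ/mol
ΔG > 0, so the forward reaction is non-spontaneous (proceeds in reverse).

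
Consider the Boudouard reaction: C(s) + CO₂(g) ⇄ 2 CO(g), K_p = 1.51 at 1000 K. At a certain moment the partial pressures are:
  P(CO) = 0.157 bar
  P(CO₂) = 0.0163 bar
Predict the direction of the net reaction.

at equilibrium

(C is a pure solid — omitted from Q_p.)
Q_p = P(CO)² / P(CO₂) = (0.157)² / (0.0163) = 1.51
Q_p = 1.51 = K_p, so the system is already at equilibrium.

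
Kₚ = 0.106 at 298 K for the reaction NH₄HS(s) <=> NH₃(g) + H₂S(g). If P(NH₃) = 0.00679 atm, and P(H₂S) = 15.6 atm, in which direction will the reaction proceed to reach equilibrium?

no net change (already at equilibrium)

(NH₄HS is a pure solid — omitted from Qₚ.)
Qₚ = P(NH₃)·P(H₂S) = (0.00679)·(15.6) = 0.106
Qₚ = 0.106 = Kₚ, so the system is already at equilibrium.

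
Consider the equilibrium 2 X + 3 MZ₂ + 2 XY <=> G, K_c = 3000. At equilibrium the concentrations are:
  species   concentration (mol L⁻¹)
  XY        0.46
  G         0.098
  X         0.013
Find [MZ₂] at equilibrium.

At equilibrium, K_c = [G] / ([X]²·[MZ₂]³·[XY]²) = 3000.
(0.098) / ((0.013)²·([MZ₂])³·(0.46)²) = 3000
[MZ₂]³ = 0.913 ⇒ [MZ₂] = 0.97 mol L⁻¹

[MZ₂] = 0.97 mol L⁻¹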